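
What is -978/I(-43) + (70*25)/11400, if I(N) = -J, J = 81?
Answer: 25091/2052 ≈ 12.228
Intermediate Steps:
I(N) = -81 (I(N) = -1*81 = -81)
-978/I(-43) + (70*25)/11400 = -978/(-81) + (70*25)/11400 = -978*(-1/81) + 1750*(1/11400) = 326/27 + 35/228 = 25091/2052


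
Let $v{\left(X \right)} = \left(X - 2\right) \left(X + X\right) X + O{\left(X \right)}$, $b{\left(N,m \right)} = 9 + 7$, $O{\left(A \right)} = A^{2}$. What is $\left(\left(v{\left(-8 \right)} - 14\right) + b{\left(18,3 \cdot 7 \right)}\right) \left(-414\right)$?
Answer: $502596$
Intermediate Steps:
$b{\left(N,m \right)} = 16$
$v{\left(X \right)} = X^{2} + 2 X^{2} \left(-2 + X\right)$ ($v{\left(X \right)} = \left(X - 2\right) \left(X + X\right) X + X^{2} = \left(-2 + X\right) 2 X X + X^{2} = 2 X \left(-2 + X\right) X + X^{2} = 2 X^{2} \left(-2 + X\right) + X^{2} = X^{2} + 2 X^{2} \left(-2 + X\right)$)
$\left(\left(v{\left(-8 \right)} - 14\right) + b{\left(18,3 \cdot 7 \right)}\right) \left(-414\right) = \left(\left(\left(-8\right)^{2} \left(-3 + 2 \left(-8\right)\right) - 14\right) + 16\right) \left(-414\right) = \left(\left(64 \left(-3 - 16\right) - 14\right) + 16\right) \left(-414\right) = \left(\left(64 \left(-19\right) - 14\right) + 16\right) \left(-414\right) = \left(\left(-1216 - 14\right) + 16\right) \left(-414\right) = \left(-1230 + 16\right) \left(-414\right) = \left(-1214\right) \left(-414\right) = 502596$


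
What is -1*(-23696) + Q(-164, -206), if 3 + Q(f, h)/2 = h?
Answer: 23278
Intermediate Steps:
Q(f, h) = -6 + 2*h
-1*(-23696) + Q(-164, -206) = -1*(-23696) + (-6 + 2*(-206)) = 23696 + (-6 - 412) = 23696 - 418 = 23278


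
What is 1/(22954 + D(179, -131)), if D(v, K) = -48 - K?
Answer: 1/23037 ≈ 4.3408e-5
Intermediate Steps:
1/(22954 + D(179, -131)) = 1/(22954 + (-48 - 1*(-131))) = 1/(22954 + (-48 + 131)) = 1/(22954 + 83) = 1/23037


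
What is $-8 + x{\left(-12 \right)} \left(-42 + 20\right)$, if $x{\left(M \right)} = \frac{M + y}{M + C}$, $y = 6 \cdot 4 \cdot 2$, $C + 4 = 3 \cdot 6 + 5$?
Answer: $- \frac{848}{7} \approx -121.14$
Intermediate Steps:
$C = 19$ ($C = -4 + \left(3 \cdot 6 + 5\right) = -4 + \left(18 + 5\right) = -4 + 23 = 19$)
$y = 48$ ($y = 24 \cdot 2 = 48$)
$x{\left(M \right)} = \frac{48 + M}{19 + M}$ ($x{\left(M \right)} = \frac{M + 48}{M + 19} = \frac{48 + M}{19 + M}$)
$-8 + x{\left(-12 \right)} \left(-42 + 20\right) = -8 + \frac{48 - 12}{19 - 12} \left(-42 + 20\right) = -8 + \frac{1}{7} \cdot 36 \left(-22\right) = -8 + \frac{36}{7} \left(-22\right) = -8 - \frac{792}{7} = - \frac{848}{7}$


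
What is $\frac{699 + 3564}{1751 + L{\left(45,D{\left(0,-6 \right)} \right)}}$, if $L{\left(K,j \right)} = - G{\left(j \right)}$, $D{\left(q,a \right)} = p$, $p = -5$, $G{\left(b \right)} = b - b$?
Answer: $\frac{4263}{1751} \approx 2.4346$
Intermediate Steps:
$G{\left(b \right)} = 0$
$D{\left(q,a \right)} = -5$
$L{\left(K,j \right)} = 0$ ($L{\left(K,j \right)} = \left(-1\right) 0 = 0$)
$\frac{699 + 3564}{1751 + L{\left(45,D{\left(0,-6 \right)} \right)}} = \frac{699 + 3564}{1751 + 0} = \frac{4263}{1751}$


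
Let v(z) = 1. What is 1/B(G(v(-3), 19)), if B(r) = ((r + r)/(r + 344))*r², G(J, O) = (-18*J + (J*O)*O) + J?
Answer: 1/118336 ≈ 8.4505e-6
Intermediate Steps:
G(J, O) = -17*J + J*O² (G(J, O) = (-18*J + J*O²) + J = -17*J + J*O²)
B(r) = 2*r³/(344 + r) (B(r) = ((2*r)/(344 + r))*r² = (2*r/(344 + r))*r² = 2*r³/(344 + r))
1/B(G(v(-3), 19)) = 1/(2*(1*(-17 + 19²))³/(344 + 1*(-17 + 19²))) = 1/(2*(1*(-17 + 361))³/(344 + 1*(-17 + 361))) = 1/(2*(1*344)³/(344 + 1*344)) = 1/(2*344³/(344 + 344)) = 1/(2*40707584/688) = 1/(2*40707584*(1/688)) = 1/118336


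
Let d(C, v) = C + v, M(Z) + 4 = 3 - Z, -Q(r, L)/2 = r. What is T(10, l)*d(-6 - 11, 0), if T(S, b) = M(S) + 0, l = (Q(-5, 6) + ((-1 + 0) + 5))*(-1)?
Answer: 187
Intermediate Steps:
Q(r, L) = -2*r
M(Z) = -1 - Z (M(Z) = -4 + (3 - Z) = -1 - Z)
l = -14 (l = (-2*(-5) + ((-1 + 0) + 5))*(-1) = (10 + (-1 + 5))*(-1) = (10 + 4)*(-1) = 14*(-1) = -14)
T(S, b) = -1 - S (T(S, b) = (-1 - S) + 0 = -1 - S)
T(10, l)*d(-6 - 11, 0) = (-1 - 1*10)*((-6 - 11) + 0) = (-1 - 10)*(-17 + 0) = -11*(-17) = 187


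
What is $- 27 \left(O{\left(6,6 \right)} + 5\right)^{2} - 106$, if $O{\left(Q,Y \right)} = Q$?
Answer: $-3373$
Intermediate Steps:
$- 27 \left(O{\left(6,6 \right)} + 5\right)^{2} - 106 = - 27 \left(6 + 5\right)^{2} - 106 = - 27 \cdot 11^{2} - 106 = \left(-27\right) 121 - 106 = -3267 - 106 = -3373$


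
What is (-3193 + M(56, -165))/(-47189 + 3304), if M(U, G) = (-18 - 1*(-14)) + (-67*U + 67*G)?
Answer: 18004/43885 ≈ 0.41025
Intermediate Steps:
M(U, G) = -4 - 67*U + 67*G (M(U, G) = (-18 + 14) + (-67*U + 67*G) = -4 + (-67*U + 67*G) = -4 - 67*U + 67*G)
(-3193 + M(56, -165))/(-47189 + 3304) = (-3193 + (-4 - 67*56 + 67*(-165)))/(-47189 + 3304) = (-3193 + (-4 - 3752 - 11055))/(-43885) = (-3193 - 14811)*(-1/43885) = -18004*(-1/43885) = 18004/43885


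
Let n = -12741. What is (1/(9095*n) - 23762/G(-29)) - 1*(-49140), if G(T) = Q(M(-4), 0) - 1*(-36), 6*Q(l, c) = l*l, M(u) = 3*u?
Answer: 2259368546893/46351758 ≈ 48744.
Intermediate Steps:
Q(l, c) = l²/6 (Q(l, c) = (l*l)/6 = l²/6)
G(T) = 60 (G(T) = (3*(-4))²/6 - 1*(-36) = (⅙)*(-12)² + 36 = (⅙)*144 + 36 = 24 + 36 = 60)
(1/(9095*n) - 23762/G(-29)) - 1*(-49140) = (1/(9095*(-12741)) - 23762/60) - 1*(-49140) = ((1/9095)*(-1/12741) - 23762*1/60) + 49140 = (-1/115879395 - 11881/30) + 49140 = -18356841227/46351758 + 49140 = 2259368546893/46351758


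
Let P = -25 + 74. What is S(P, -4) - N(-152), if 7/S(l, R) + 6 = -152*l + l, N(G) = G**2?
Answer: -171085127/7405 ≈ -23104.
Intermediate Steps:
P = 49
S(l, R) = 7/(-6 - 151*l) (S(l, R) = 7/(-6 + (-152*l + l)) = 7/(-6 - 151*l))
S(P, -4) - N(-152) = -7/(6 + 151*49) - 1*(-152)**2 = -7/(6 + 7399) - 1*23104 = -7/7405 - 23104 = -171085127/7405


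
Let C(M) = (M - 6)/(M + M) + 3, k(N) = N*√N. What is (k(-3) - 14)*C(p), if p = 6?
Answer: -42 - 9*I*√3 ≈ -42.0 - 15.588*I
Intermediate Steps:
k(N) = N^(3/2)
C(M) = 3 + (-6 + M)/(2*M) (C(M) = (-6 + M)/((2*M)) + 3 = (-6 + M)*(1/(2*M)) + 3 = (-6 + M)/(2*M) + 3 = 3 + (-6 + M)/(2*M))
(k(-3) - 14)*C(p) = ((-3)^(3/2) - 14)*(7/2 - 3/6) = (-3*I*√3 - 14)*(7/2 - 3*⅙) = (-14 - 3*I*√3)*(7/2 - ½) = (-14 - 3*I*√3)*3 = -42 - 9*I*√3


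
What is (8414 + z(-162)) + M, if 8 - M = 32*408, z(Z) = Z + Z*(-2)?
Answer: -4472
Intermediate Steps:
z(Z) = -Z (z(Z) = Z - 2*Z = -Z)
M = -13048 (M = 8 - 32*408 = 8 - 1*13056 = 8 - 13056 = -13048)
(8414 + z(-162)) + M = (8414 - 1*(-162)) - 13048 = (8414 + 162) - 13048 = 8576 - 13048 = -4472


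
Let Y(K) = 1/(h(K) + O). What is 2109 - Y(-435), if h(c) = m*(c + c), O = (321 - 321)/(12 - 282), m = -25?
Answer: 45870749/21750 ≈ 2109.0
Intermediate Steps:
O = 0 (O = 0/(-270) = 0*(-1/270) = 0)
h(c) = -50*c (h(c) = -25*(c + c) = -50*c)
Y(K) = -1/(50*K) (Y(K) = 1/(-50*K + 0) = 1/(-50*K) = -1/(50*K))
2109 - Y(-435) = 2109 - (-1)/(50*(-435)) = 2109 - (-1)*(-1)/(50*435) = 2109 - 1*1/21750 = 2109 - 1/21750 = 45870749/21750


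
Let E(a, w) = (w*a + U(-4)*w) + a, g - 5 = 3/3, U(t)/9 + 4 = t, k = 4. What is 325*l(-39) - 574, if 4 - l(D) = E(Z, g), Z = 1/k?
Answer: 562229/4 ≈ 1.4056e+5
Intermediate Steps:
U(t) = -36 + 9*t
g = 6 (g = 5 + 3/3 = 5 + 3*(⅓) = 5 + 1 = 6)
Z = ¼ (Z = 1/4 = 1*(¼) = ¼ ≈ 0.25000)
E(a, w) = a - 72*w + a*w (E(a, w) = (w*a + (-36 + 9*(-4))*w) + a = (a*w + (-36 - 36)*w) + a = (a*w - 72*w) + a = (-72*w + a*w) + a = a - 72*w + a*w)
l(D) = 1737/4 (l(D) = 4 - (¼ - 72*6 + (¼)*6) = 4 - (¼ - 432 + 3/2) = 4 - 1*(-1721/4) = 4 + 1721/4 = 1737/4)
325*l(-39) - 574 = 325*(1737/4) - 574 = 564525/4 - 574 = 562229/4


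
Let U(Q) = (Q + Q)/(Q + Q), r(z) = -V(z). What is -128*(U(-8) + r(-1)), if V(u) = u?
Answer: -256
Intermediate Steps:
r(z) = -z
U(Q) = 1 (U(Q) = (2*Q)/((2*Q)) = (2*Q)*(1/(2*Q)) = 1)
-128*(U(-8) + r(-1)) = -128*(1 - 1*(-1)) = -128*(1 + 1) = -128*2 = -256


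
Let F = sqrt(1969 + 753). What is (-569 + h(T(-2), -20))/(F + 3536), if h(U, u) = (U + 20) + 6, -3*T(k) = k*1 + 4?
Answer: -2883608/18750861 + 1631*sqrt(2722)/37501722 ≈ -0.15152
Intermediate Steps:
F = sqrt(2722) ≈ 52.173
T(k) = -4/3 - k/3 (T(k) = -(k*1 + 4)/3 = -(k + 4)/3 = -(4 + k)/3 = -4/3 - k/3)
h(U, u) = 26 + U (h(U, u) = (20 + U) + 6 = 26 + U)
(-569 + h(T(-2), -20))/(F + 3536) = (-569 + (26 + (-4/3 - 1/3*(-2))))/(sqrt(2722) + 3536) = (-569 + (26 + (-4/3 + 2/3)))/(3536 + sqrt(2722)) = (-569 + (26 - 2/3))/(3536 + sqrt(2722)) = (-569 + 76/3)/(3536 + sqrt(2722)) = -1631/(3*(3536 + sqrt(2722)))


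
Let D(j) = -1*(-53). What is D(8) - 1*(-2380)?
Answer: 2433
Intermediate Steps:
D(j) = 53
D(8) - 1*(-2380) = 53 - 1*(-2380) = 53 + 2380 = 2433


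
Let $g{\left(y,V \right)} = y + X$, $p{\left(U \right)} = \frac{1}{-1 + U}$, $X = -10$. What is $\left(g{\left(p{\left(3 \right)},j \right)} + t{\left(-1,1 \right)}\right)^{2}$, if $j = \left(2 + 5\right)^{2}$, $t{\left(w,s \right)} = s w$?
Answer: $\frac{441}{4} \approx 110.25$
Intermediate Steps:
$j = 49$ ($j = 7^{2} = 49$)
$g{\left(y,V \right)} = -10 + y$ ($g{\left(y,V \right)} = y - 10 = -10 + y$)
$\left(g{\left(p{\left(3 \right)},j \right)} + t{\left(-1,1 \right)}\right)^{2} = \left(\left(-10 + \frac{1}{-1 + 3}\right) + 1 \left(-1\right)\right)^{2} = \left(\left(-10 + \frac{1}{2}\right) - 1\right)^{2} = \left(- \frac{19}{2} - 1\right)^{2} = \left(- \frac{21}{2}\right)^{2} = \frac{441}{4}$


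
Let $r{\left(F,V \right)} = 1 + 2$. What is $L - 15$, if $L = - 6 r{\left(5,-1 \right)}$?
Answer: $-33$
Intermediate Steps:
$r{\left(F,V \right)} = 3$
$L = -18$ ($L = \left(-6\right) 3 = -18$)
$L - 15 = -18 - 15 = -33$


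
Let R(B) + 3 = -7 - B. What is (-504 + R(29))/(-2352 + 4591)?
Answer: -543/2239 ≈ -0.24252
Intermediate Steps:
R(B) = -10 - B (R(B) = -3 + (-7 - B) = -10 - B)
(-504 + R(29))/(-2352 + 4591) = (-504 + (-10 - 1*29))/(-2352 + 4591) = (-504 + (-10 - 29))/2239 = (-504 - 39)*(1/2239) = -543*1/2239 = -543/2239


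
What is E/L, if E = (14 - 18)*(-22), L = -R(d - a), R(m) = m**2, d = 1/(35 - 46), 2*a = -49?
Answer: -42592/288369 ≈ -0.14770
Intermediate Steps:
a = -49/2 (a = (1/2)*(-49) = -49/2 ≈ -24.500)
d = -1/11 (d = 1/(-11) = -1/11 ≈ -0.090909)
L = -288369/484 (L = -(-1/11 - 1*(-49/2))**2 = -(-1/11 + 49/2)**2 = -(537/22)**2 = -1*288369/484 = -288369/484 ≈ -595.80)
E = 88 (E = -4*(-22) = 88)
E/L = 88/(-288369/484) = 88*(-484/288369) = -42592/288369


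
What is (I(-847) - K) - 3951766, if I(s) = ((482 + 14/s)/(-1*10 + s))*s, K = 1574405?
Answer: -4735520307/857 ≈ -5.5257e+6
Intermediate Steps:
I(s) = s*(482 + 14/s)/(-10 + s) (I(s) = ((482 + 14/s)/(-10 + s))*s = s*(482 + 14/s)/(-10 + s))
(I(-847) - K) - 3951766 = (2*(7 + 241*(-847))/(-10 - 847) - 1*1574405) - 3951766 = (2*(7 - 204127)/(-857) - 1574405) - 3951766 = (2*(-1/857)*(-204120) - 1574405) - 3951766 = (408240/857 - 1574405) - 3951766 = -1348856845/857 - 3951766 = -4735520307/857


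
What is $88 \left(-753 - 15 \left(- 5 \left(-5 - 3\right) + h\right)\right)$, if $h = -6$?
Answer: $-111144$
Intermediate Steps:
$88 \left(-753 - 15 \left(- 5 \left(-5 - 3\right) + h\right)\right) = 88 \left(-753 - 15 \left(- 5 \left(-5 - 3\right) - 6\right)\right) = 88 \left(-753 - 15 \left(\left(-5\right) \left(-8\right) - 6\right)\right) = 88 \left(-753 - 15 \left(40 - 6\right)\right) = 88 \left(-753 - 510\right) = 88 \left(-1263\right) = -111144$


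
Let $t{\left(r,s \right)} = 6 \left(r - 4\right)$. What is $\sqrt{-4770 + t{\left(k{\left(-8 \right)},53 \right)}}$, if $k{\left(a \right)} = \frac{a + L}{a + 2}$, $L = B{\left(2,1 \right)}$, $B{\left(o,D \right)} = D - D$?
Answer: $i \sqrt{4786} \approx 69.181 i$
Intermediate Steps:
$B{\left(o,D \right)} = 0$
$L = 0$
$k{\left(a \right)} = \frac{a}{2 + a}$ ($k{\left(a \right)} = \frac{a + 0}{a + 2} = \frac{a}{2 + a}$)
$t{\left(r,s \right)} = -24 + 6 r$ ($t{\left(r,s \right)} = 6 \left(-4 + r\right) = -24 + 6 r$)
$\sqrt{-4770 + t{\left(k{\left(-8 \right)},53 \right)}} = \sqrt{-4770 - \left(24 - 6 \left(- \frac{8}{2 - 8}\right)\right)} = \sqrt{-4770 - \left(24 - 6 \left(- \frac{8}{-6}\right)\right)} = \sqrt{-4770 - \left(24 - 6 \left(\left(-8\right) \left(- \frac{1}{6}\right)\right)\right)} = \sqrt{-4770 + \left(-24 + 6 \cdot \frac{4}{3}\right)} = \sqrt{-4770 + \left(-24 + 8\right)} = \sqrt{-4770 - 16} = \sqrt{-4786} = i \sqrt{4786}$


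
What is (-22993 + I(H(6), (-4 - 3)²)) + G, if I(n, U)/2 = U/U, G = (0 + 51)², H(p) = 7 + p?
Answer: -20390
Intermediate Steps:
G = 2601 (G = 51² = 2601)
I(n, U) = 2 (I(n, U) = 2*(U/U) = 2*1 = 2)
(-22993 + I(H(6), (-4 - 3)²)) + G = (-22993 + 2) + 2601 = -22991 + 2601 = -20390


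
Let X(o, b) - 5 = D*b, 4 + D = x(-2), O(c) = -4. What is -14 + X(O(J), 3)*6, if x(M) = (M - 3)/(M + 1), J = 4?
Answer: 34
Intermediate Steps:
x(M) = (-3 + M)/(1 + M)
D = 1 (D = -4 + (-3 - 2)/(1 - 2) = -4 - 5/(-1) = -4 - 1*(-5) = -4 + 5 = 1)
X(o, b) = 5 + b (X(o, b) = 5 + 1*b = 5 + b)
-14 + X(O(J), 3)*6 = -14 + (5 + 3)*6 = -14 + 8*6 = -14 + 48 = 34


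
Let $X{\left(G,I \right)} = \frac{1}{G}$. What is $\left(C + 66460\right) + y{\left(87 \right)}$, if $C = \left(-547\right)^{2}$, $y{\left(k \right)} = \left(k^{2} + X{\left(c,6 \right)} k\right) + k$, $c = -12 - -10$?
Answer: $\frac{746563}{2} \approx 3.7328 \cdot 10^{5}$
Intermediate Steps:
$c = -2$ ($c = -12 + 10 = -2$)
$y{\left(k \right)} = k^{2} + \frac{k}{2}$ ($y{\left(k \right)} = \left(k^{2} + \frac{k}{-2}\right) + k = \left(k^{2} - \frac{k}{2}\right) + k = k^{2} + \frac{k}{2}$)
$C = 299209$
$\left(C + 66460\right) + y{\left(87 \right)} = \left(299209 + 66460\right) + 87 \left(\frac{1}{2} + 87\right) = 365669 + 87 \cdot \frac{175}{2} = 365669 + \frac{15225}{2} = \frac{746563}{2}$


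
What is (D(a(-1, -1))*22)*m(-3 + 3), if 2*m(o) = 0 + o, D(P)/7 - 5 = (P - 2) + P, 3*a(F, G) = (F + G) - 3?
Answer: 0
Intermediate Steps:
a(F, G) = -1 + F/3 + G/3 (a(F, G) = ((F + G) - 3)/3 = (-3 + F + G)/3 = -1 + F/3 + G/3)
D(P) = 21 + 14*P (D(P) = 35 + 7*((P - 2) + P) = 35 + 7*((-2 + P) + P) = 35 + 7*(-2 + 2*P) = 35 + (-14 + 14*P) = 21 + 14*P)
m(o) = o/2 (m(o) = (0 + o)/2 = o/2)
(D(a(-1, -1))*22)*m(-3 + 3) = ((21 + 14*(-1 + (⅓)*(-1) + (⅓)*(-1)))*22)*((-3 + 3)/2) = ((21 + 14*(-1 - ⅓ - ⅓))*22)*((½)*0) = ((21 + 14*(-5/3))*22)*0 = ((21 - 70/3)*22)*0 = -7/3*22*0 = -154/3*0 = 0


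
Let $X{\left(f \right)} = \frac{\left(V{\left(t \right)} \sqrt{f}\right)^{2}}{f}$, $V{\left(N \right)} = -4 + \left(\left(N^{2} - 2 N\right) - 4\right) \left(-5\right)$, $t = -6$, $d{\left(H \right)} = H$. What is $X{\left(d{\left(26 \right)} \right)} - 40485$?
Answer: $9691$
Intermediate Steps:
$V{\left(N \right)} = 16 - 5 N^{2} + 10 N$ ($V{\left(N \right)} = -4 + \left(-4 + N^{2} - 2 N\right) \left(-5\right) = -4 + \left(20 - 5 N^{2} + 10 N\right) = 16 - 5 N^{2} + 10 N$)
$X{\left(f \right)} = 50176$ ($X{\left(f \right)} = \frac{\left(\left(16 - 5 \left(-6\right)^{2} + 10 \left(-6\right)\right) \sqrt{f}\right)^{2}}{f} = \frac{\left(\left(16 - 180 - 60\right) \sqrt{f}\right)^{2}}{f} = \frac{\left(- 224 \sqrt{f}\right)^{2}}{f} = \frac{50176 f}{f} = 50176$)
$X{\left(d{\left(26 \right)} \right)} - 40485 = 50176 - 40485 = 9691$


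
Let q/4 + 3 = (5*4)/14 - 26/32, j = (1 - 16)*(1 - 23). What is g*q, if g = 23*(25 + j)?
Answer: -2180055/28 ≈ -77859.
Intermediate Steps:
j = 330 (j = -15*(-22) = 330)
g = 8165 (g = 23*(25 + 330) = 23*355 = 8165)
q = -267/28 (q = -12 + 4*((5*4)/14 - 26/32) = -12 + 4*(20*(1/14) - 26*1/32) = -12 + 4*(10/7 - 13/16) = -12 + 4*(69/112) = -12 + 69/28 = -267/28 ≈ -9.5357)
g*q = 8165*(-267/28) = -2180055/28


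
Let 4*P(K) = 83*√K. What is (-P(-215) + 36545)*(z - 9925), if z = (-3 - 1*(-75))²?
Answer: -173259845 + 393503*I*√215/4 ≈ -1.7326e+8 + 1.4425e+6*I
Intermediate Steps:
P(K) = 83*√K/4 (P(K) = (83*√K)/4 = 83*√K/4)
z = 5184 (z = (-3 + 75)² = 72² = 5184)
(-P(-215) + 36545)*(z - 9925) = (-83*√(-215)/4 + 36545)*(5184 - 9925) = (-83*I*√215/4 + 36545)*(-4741) = (36545 - 83*I*√215/4)*(-4741) = -173259845 + 393503*I*√215/4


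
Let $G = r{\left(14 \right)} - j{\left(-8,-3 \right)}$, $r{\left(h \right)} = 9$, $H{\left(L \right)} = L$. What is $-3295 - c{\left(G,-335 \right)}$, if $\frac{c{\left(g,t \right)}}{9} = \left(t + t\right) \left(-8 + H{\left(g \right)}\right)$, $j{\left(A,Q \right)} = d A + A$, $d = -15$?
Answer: $-672625$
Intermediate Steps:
$j{\left(A,Q \right)} = - 14 A$ ($j{\left(A,Q \right)} = - 15 A + A = - 14 A$)
$G = -103$ ($G = 9 - \left(-14\right) \left(-8\right) = 9 - 112 = -103$)
$c{\left(g,t \right)} = 18 t \left(-8 + g\right)$ ($c{\left(g,t \right)} = 9 \left(t + t\right) \left(-8 + g\right) = 9 \cdot 2 t \left(-8 + g\right) = 18 t \left(-8 + g\right)$)
$-3295 - c{\left(G,-335 \right)} = -3295 - 18 \left(-335\right) \left(-8 - 103\right) = -3295 - 18 \left(-335\right) \left(-111\right) = -3295 - 669330 = -672625$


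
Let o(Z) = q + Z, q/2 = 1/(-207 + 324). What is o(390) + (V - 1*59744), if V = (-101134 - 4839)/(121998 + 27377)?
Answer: -1037334538841/17476875 ≈ -59355.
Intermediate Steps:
V = -105973/149375 ≈ -0.70944
q = 2/117 (q = 2/(-207 + 324) = 2/117 ≈ 0.017094)
o(Z) = 2/117 + Z
o(390) + (V - 1*59744) = (2/117 + 390) + (-105973/149375 - 1*59744) = 45632/117 + (-105973/149375 - 59744) = 45632/117 - 8924365973/149375 = -1037334538841/17476875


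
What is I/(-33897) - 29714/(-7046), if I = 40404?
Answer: 120421479/39806377 ≈ 3.0252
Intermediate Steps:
I/(-33897) - 29714/(-7046) = 40404/(-33897) - 29714/(-7046) = 40404*(-1/33897) - 29714*(-1/7046) = -13468/11299 + 14857/3523 = 120421479/39806377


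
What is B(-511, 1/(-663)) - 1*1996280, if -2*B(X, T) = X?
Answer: -3992049/2 ≈ -1.9960e+6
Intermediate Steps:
B(X, T) = -X/2
B(-511, 1/(-663)) - 1*1996280 = -1/2*(-511) - 1*1996280 = 511/2 - 1996280 = -3992049/2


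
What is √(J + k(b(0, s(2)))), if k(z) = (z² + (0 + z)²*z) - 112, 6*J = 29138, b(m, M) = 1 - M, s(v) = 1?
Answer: √42699/3 ≈ 68.879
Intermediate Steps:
J = 14569/3 (J = (⅙)*29138 = 14569/3 ≈ 4856.3)
k(z) = -112 + z² + z³ (k(z) = (z² + z²*z) - 112 = (z² + z³) - 112 = -112 + z² + z³)
√(J + k(b(0, s(2)))) = √(14569/3 + (-112 + (1 - 1*1)² + (1 - 1*1)³)) = √(14569/3 + (-112 + (1 - 1)² + (1 - 1)³)) = √(14569/3 + (-112 + 0² + 0³)) = √(14569/3 + (-112 + 0 + 0)) = √(14569/3 - 112) = √(14233/3) = √42699/3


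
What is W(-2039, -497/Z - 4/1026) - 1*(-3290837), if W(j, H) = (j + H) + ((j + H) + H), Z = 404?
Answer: 227062202987/69084 ≈ 3.2868e+6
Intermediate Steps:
W(j, H) = 2*j + 3*H (W(j, H) = (H + j) + ((H + j) + H) = (H + j) + (j + 2*H) = 2*j + 3*H)
W(-2039, -497/Z - 4/1026) - 1*(-3290837) = (2*(-2039) + 3*(-497/404 - 4/1026)) - 1*(-3290837) = (-4078 + 3*(-497*1/404 - 4*1/1026)) + 3290837 = (-4078 + 3*(-497/404 - 2/513)) + 3290837 = (-4078 + 3*(-255769/207252)) + 3290837 = (-4078 - 255769/69084) + 3290837 = -281980321/69084 + 3290837 = 227062202987/69084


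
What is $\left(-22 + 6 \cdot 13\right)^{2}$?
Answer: $3136$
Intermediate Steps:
$\left(-22 + 6 \cdot 13\right)^{2} = \left(-22 + 78\right)^{2} = 56^{2} = 3136$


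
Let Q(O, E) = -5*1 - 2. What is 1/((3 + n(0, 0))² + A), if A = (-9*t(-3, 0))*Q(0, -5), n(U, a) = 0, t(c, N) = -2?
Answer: -1/117 ≈ -0.0085470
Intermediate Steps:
Q(O, E) = -7 (Q(O, E) = -5 - 2 = -7)
A = -126 (A = -9*(-2)*(-7) = 18*(-7) = -126)
1/((3 + n(0, 0))² + A) = 1/((3 + 0)² - 126) = 1/(3² - 126) = 1/(9 - 126) = 1/(-117) = -1/117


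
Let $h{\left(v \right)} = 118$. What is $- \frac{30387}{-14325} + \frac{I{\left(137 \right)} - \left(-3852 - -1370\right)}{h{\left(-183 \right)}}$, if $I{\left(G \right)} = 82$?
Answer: $\frac{6719161}{281725} \approx 23.85$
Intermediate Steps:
$- \frac{30387}{-14325} + \frac{I{\left(137 \right)} - \left(-3852 - -1370\right)}{h{\left(-183 \right)}} = - \frac{30387}{-14325} + \frac{82 - \left(-3852 - -1370\right)}{118} = \left(-30387\right) \left(- \frac{1}{14325}\right) + \left(82 - \left(-3852 + 1370\right)\right) \frac{1}{118} = \frac{10129}{4775} + \left(82 - -2482\right) \frac{1}{118} = \frac{10129}{4775} + \left(82 + 2482\right) \frac{1}{118} = \frac{10129}{4775} + 2564 \cdot \frac{1}{118} = \frac{10129}{4775} + \frac{1282}{59} = \frac{6719161}{281725}$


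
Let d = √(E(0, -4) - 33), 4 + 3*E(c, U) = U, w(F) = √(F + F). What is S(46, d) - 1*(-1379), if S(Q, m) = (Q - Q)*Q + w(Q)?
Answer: 1379 + 2*√23 ≈ 1388.6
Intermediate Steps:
w(F) = √2*√F (w(F) = √(2*F) = √2*√F)
E(c, U) = -4/3 + U/3
d = I*√321/3 (d = √((-4/3 + (⅓)*(-4)) - 33) = √((-4/3 - 4/3) - 33) = √(-8/3 - 33) = √(-107/3) = I*√321/3 ≈ 5.9722*I)
S(Q, m) = √2*√Q (S(Q, m) = (Q - Q)*Q + √2*√Q = 0*Q + √2*√Q = 0 + √2*√Q = √2*√Q)
S(46, d) - 1*(-1379) = √2*√46 - 1*(-1379) = 2*√23 + 1379 = 1379 + 2*√23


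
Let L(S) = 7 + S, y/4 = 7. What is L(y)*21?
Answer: 735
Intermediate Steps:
y = 28 (y = 4*7 = 28)
L(y)*21 = (7 + 28)*21 = 35*21 = 735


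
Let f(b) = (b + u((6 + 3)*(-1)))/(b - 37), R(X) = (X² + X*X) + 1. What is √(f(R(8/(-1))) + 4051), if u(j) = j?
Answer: √2143669/23 ≈ 63.658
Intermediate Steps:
R(X) = 1 + 2*X² (R(X) = (X² + X²) + 1 = 2*X² + 1 = 1 + 2*X²)
f(b) = (-9 + b)/(-37 + b) (f(b) = (b + (6 + 3)*(-1))/(b - 37) = (b + 9*(-1))/(-37 + b) = (b - 9)/(-37 + b) = (-9 + b)/(-37 + b))
√(f(R(8/(-1))) + 4051) = √((-9 + (1 + 2*(8/(-1))²))/(-37 + (1 + 2*(8/(-1))²)) + 4051) = √((-9 + (1 + 2*(8*(-1))²))/(-37 + (1 + 2*(8*(-1))²)) + 4051) = √((-9 + (1 + 2*(-8)²))/(-37 + (1 + 2*(-8)²)) + 4051) = √((-9 + (1 + 2*64))/(-37 + (1 + 2*64)) + 4051) = √((-9 + (1 + 128))/(-37 + (1 + 128)) + 4051) = √((-9 + 129)/(-37 + 129) + 4051) = √(120/92 + 4051) = √((1/92)*120 + 4051) = √(30/23 + 4051) = √(93203/23) = √2143669/23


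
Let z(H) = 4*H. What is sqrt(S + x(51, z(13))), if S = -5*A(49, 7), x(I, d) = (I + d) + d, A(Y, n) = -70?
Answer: sqrt(505) ≈ 22.472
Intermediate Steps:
x(I, d) = I + 2*d
S = 350 (S = -5*(-70) = 350)
sqrt(S + x(51, z(13))) = sqrt(350 + (51 + 2*(4*13))) = sqrt(350 + (51 + 2*52)) = sqrt(350 + (51 + 104)) = sqrt(350 + 155) = sqrt(505)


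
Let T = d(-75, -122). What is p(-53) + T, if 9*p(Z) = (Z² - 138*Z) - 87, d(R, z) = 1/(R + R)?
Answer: 501797/450 ≈ 1115.1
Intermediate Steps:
d(R, z) = 1/(2*R)
p(Z) = -29/3 - 46*Z/3 + Z²/9 (p(Z) = ((Z² - 138*Z) - 87)/9 = (-87 + Z² - 138*Z)/9 = -29/3 - 46*Z/3 + Z²/9)
T = -1/150 (T = (½)/(-75) = (½)*(-1/75) = -1/150 ≈ -0.0066667)
p(-53) + T = (-29/3 - 46/3*(-53) + (⅑)*(-53)²) - 1/150 = (-29/3 + 2438/3 + (⅑)*2809) - 1/150 = (-29/3 + 2438/3 + 2809/9) - 1/150 = 10036/9 - 1/150 = 501797/450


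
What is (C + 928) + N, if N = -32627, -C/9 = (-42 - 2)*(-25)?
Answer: -41599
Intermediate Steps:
C = -9900 (C = -9*(-42 - 2)*(-25) = -(-396)*(-25) = -9*1100 = -9900)
(C + 928) + N = (-9900 + 928) - 32627 = -8972 - 32627 = -41599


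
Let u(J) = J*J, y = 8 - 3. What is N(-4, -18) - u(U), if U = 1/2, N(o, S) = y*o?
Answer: -81/4 ≈ -20.250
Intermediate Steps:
y = 5
N(o, S) = 5*o
U = ½ ≈ 0.50000
u(J) = J²
N(-4, -18) - u(U) = 5*(-4) - (½)² = -20 - 1*¼ = -20 - ¼ = -81/4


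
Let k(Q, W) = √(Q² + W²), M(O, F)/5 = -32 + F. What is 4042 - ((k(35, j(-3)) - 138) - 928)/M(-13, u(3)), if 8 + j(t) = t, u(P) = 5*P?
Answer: 342504/85 + √1346/85 ≈ 4029.9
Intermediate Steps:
M(O, F) = -160 + 5*F (M(O, F) = 5*(-32 + F) = -160 + 5*F)
j(t) = -8 + t
4042 - ((k(35, j(-3)) - 138) - 928)/M(-13, u(3)) = 4042 - ((√(35² + (-8 - 3)²) - 138) - 928)/(-160 + 5*(5*3)) = 4042 - ((√(1225 + (-11)²) - 138) - 928)/(-160 + 5*15) = 4042 - ((√(1225 + 121) - 138) - 928)/(-160 + 75) = 4042 - ((√1346 - 138) - 928)/(-85) = 4042 - ((-138 + √1346) - 928)*(-1)/85 = 4042 - (-1066 + √1346)*(-1)/85 = 4042 - (1066/85 - √1346/85) = 4042 + (-1066/85 + √1346/85) = 342504/85 + √1346/85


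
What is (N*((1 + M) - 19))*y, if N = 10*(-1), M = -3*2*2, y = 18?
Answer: 5400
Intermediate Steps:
M = -12 (M = -6*2 = -12)
N = -10
(N*((1 + M) - 19))*y = -10*((1 - 12) - 19)*18 = -10*(-11 - 19)*18 = -10*(-30)*18 = 300*18 = 5400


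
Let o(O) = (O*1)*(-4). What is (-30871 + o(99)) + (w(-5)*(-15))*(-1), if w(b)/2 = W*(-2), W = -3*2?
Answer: -30907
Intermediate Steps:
W = -6
w(b) = 24 (w(b) = 2*(-6*(-2)) = 2*12 = 24)
o(O) = -4*O (o(O) = O*(-4) = -4*O)
(-30871 + o(99)) + (w(-5)*(-15))*(-1) = (-30871 - 4*99) + (24*(-15))*(-1) = (-30871 - 396) - 360*(-1) = -31267 + 360 = -30907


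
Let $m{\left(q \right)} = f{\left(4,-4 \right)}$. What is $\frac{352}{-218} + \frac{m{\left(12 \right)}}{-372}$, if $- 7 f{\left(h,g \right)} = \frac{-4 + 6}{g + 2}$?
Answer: $- \frac{458413}{283836} \approx -1.6151$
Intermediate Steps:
$f{\left(h,g \right)} = - \frac{2}{7 \left(2 + g\right)}$ ($f{\left(h,g \right)} = - \frac{\left(-4 + 6\right) \frac{1}{g + 2}}{7} = - \frac{2 \frac{1}{2 + g}}{7} = - \frac{2}{7 \left(2 + g\right)}$)
$m{\left(q \right)} = \frac{1}{7}$ ($m{\left(q \right)} = - \frac{2}{14 + 7 \left(-4\right)} = - \frac{2}{14 - 28} = - \frac{2}{-14} = \left(-2\right) \left(- \frac{1}{14}\right) = \frac{1}{7}$)
$\frac{352}{-218} + \frac{m{\left(12 \right)}}{-372} = \frac{352}{-218} + \frac{1}{7 \left(-372\right)} = 352 \left(- \frac{1}{218}\right) + \frac{1}{7} \left(- \frac{1}{372}\right) = - \frac{176}{109} - \frac{1}{2604} = - \frac{458413}{283836}$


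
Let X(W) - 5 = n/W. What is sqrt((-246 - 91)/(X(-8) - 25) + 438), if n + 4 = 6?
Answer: sqrt(36826)/9 ≈ 21.322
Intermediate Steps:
n = 2 (n = -4 + 6 = 2)
X(W) = 5 + 2/W
sqrt((-246 - 91)/(X(-8) - 25) + 438) = sqrt((-246 - 91)/((5 + 2/(-8)) - 25) + 438) = sqrt(-337/((5 + 2*(-1/8)) - 25) + 438) = sqrt(-337/((5 - 1/4) - 25) + 438) = sqrt(-337/(19/4 - 25) + 438) = sqrt(-337/(-81/4) + 438) = sqrt(-337*(-4/81) + 438) = sqrt(1348/81 + 438) = sqrt(36826/81) = sqrt(36826)/9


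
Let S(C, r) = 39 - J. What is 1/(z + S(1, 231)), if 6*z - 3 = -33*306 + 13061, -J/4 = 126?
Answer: 3/3112 ≈ 0.00096401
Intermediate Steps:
J = -504 (J = -4*126 = -504)
S(C, r) = 543 (S(C, r) = 39 - 1*(-504) = 39 + 504 = 543)
z = 1483/3 (z = 1/2 + (-33*306 + 13061)/6 = 1/2 + (-10098 + 13061)/6 = 1/2 + (1/6)*2963 = 1/2 + 2963/6 = 1483/3 ≈ 494.33)
1/(z + S(1, 231)) = 1/(1483/3 + 543) = 1/(3112/3) = 3/3112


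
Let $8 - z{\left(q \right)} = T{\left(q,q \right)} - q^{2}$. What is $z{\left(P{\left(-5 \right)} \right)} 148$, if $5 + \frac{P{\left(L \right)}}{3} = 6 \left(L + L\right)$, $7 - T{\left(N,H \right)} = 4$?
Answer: $5628440$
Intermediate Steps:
$T{\left(N,H \right)} = 3$ ($T{\left(N,H \right)} = 7 - 4 = 3$)
$P{\left(L \right)} = -15 + 36 L$ ($P{\left(L \right)} = -15 + 3 \cdot 6 \left(L + L\right) = -15 + 3 \cdot 6 \cdot 2 L = -15 + 3 \cdot 12 L = -15 + 36 L$)
$z{\left(q \right)} = 5 + q^{2}$ ($z{\left(q \right)} = 8 - \left(3 - q^{2}\right) = 8 + \left(-3 + q^{2}\right) = 5 + q^{2}$)
$z{\left(P{\left(-5 \right)} \right)} 148 = \left(5 + \left(-15 + 36 \left(-5\right)\right)^{2}\right) 148 = \left(5 + \left(-15 - 180\right)^{2}\right) 148 = \left(5 + \left(-195\right)^{2}\right) 148 = \left(5 + 38025\right) 148 = 38030 \cdot 148 = 5628440$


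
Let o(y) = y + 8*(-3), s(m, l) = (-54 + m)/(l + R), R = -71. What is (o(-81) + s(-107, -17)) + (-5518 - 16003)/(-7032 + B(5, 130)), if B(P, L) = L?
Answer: -30384705/303688 ≈ -100.05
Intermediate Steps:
s(m, l) = (-54 + m)/(-71 + l) (s(m, l) = (-54 + m)/(l - 71) = (-54 + m)/(-71 + l))
o(y) = -24 + y (o(y) = y - 24 = -24 + y)
(o(-81) + s(-107, -17)) + (-5518 - 16003)/(-7032 + B(5, 130)) = ((-24 - 81) + (-54 - 107)/(-71 - 17)) + (-5518 - 16003)/(-7032 + 130) = (-105 - 161/(-88)) - 21521/(-6902) = (-105 - 1/88*(-161)) - 21521*(-1/6902) = (-105 + 161/88) + 21521/6902 = -9079/88 + 21521/6902 = -30384705/303688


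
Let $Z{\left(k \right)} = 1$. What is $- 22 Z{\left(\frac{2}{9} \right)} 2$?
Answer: $-44$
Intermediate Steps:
$- 22 Z{\left(\frac{2}{9} \right)} 2 = \left(-22\right) 1 \cdot 2 = \left(-22\right) 2 = -44$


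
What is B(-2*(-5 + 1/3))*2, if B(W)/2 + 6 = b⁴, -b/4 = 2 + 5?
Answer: 2458600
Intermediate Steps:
b = -28 (b = -4*(2 + 5) = -4*7 = -28)
B(W) = 1229300 (B(W) = -12 + 2*(-28)⁴ = -12 + 2*614656 = -12 + 1229312 = 1229300)
B(-2*(-5 + 1/3))*2 = 1229300*2 = 2458600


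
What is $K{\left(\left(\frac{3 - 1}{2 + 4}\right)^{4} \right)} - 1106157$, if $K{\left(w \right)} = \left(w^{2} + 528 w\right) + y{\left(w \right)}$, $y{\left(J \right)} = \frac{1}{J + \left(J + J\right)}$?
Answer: $- \frac{7257276161}{6561} \approx -1.1061 \cdot 10^{6}$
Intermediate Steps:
$y{\left(J \right)} = \frac{1}{3 J}$ ($y{\left(J \right)} = \frac{1}{J + 2 J} = \frac{1}{3 J}$)
$K{\left(w \right)} = w^{2} + 528 w + \frac{1}{3 w}$ ($K{\left(w \right)} = \left(w^{2} + 528 w\right) + \frac{1}{3 w} = w^{2} + 528 w + \frac{1}{3 w}$)
$K{\left(\left(\frac{3 - 1}{2 + 4}\right)^{4} \right)} - 1106157 = \left(\left(\left(\frac{3 - 1}{2 + 4}\right)^{4}\right)^{2} + 528 \left(\frac{3 - 1}{2 + 4}\right)^{4} + \frac{1}{3 \left(\frac{3 - 1}{2 + 4}\right)^{4}}\right) - 1106157 = \left(\left(\left(\frac{2}{6}\right)^{4}\right)^{2} + 528 \left(\frac{2}{6}\right)^{4} + \frac{1}{3 \left(\frac{2}{6}\right)^{4}}\right) - 1106157 = \left(\left(\left(2 \cdot \frac{1}{6}\right)^{4}\right)^{2} + 528 \left(2 \cdot \frac{1}{6}\right)^{4} + \frac{1}{3 \left(2 \cdot \frac{1}{6}\right)^{4}}\right) - 1106157 = \left(\left(\left(\frac{1}{3}\right)^{4}\right)^{2} + \frac{528}{81} + \frac{1}{3 \left(\frac{1}{3}\right)^{4}}\right) - 1106157 = \left(\left(\frac{1}{81}\right)^{2} + 528 \cdot \frac{1}{81} + \frac{\frac{1}{\frac{1}{81}}}{3}\right) - 1106157 = \left(\frac{1}{6561} + \frac{176}{27} + \frac{1}{3} \cdot 81\right) - 1106157 = \left(\frac{1}{6561} + \frac{176}{27} + 27\right) - 1106157 = \frac{219916}{6561} - 1106157 = - \frac{7257276161}{6561}$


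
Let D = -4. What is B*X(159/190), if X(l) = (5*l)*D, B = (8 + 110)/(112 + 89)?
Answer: -12508/1273 ≈ -9.8256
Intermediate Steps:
B = 118/201 ≈ 0.58706
X(l) = -20*l (X(l) = (5*l)*(-4) = -20*l)
B*X(159/190) = 118*(-3180/190)/201 = 118*(-20*159/190)/201 = (118/201)*(-318/19) = -12508/1273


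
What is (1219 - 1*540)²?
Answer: 461041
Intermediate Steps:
(1219 - 1*540)² = (1219 - 540)² = 679² = 461041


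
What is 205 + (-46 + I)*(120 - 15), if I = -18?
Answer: -6515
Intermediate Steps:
205 + (-46 + I)*(120 - 15) = 205 + (-46 - 18)*(120 - 15) = 205 - 64*105 = 205 - 6720 = -6515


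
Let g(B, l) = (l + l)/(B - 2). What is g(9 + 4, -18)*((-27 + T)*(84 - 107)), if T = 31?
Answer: 3312/11 ≈ 301.09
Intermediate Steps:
g(B, l) = 2*l/(-2 + B) (g(B, l) = (2*l)/(-2 + B) = 2*l/(-2 + B))
g(9 + 4, -18)*((-27 + T)*(84 - 107)) = (2*(-18)/(-2 + (9 + 4)))*((-27 + 31)*(84 - 107)) = (2*(-18)/(-2 + 13))*(4*(-23)) = (2*(-18)/11)*(-92) = (2*(-18)*(1/11))*(-92) = -36/11*(-92) = 3312/11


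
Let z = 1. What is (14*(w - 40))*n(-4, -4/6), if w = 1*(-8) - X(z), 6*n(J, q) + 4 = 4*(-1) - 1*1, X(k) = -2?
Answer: 966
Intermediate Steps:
n(J, q) = -3/2 (n(J, q) = -2/3 + (4*(-1) - 1*1)/6 = -2/3 + (-4 - 1)/6 = -2/3 + (1/6)*(-5) = -2/3 - 5/6 = -3/2)
w = -6 (w = 1*(-8) - 1*(-2) = -8 + 2 = -6)
(14*(w - 40))*n(-4, -4/6) = (14*(-6 - 40))*(-3/2) = (14*(-46))*(-3/2) = -644*(-3/2) = 966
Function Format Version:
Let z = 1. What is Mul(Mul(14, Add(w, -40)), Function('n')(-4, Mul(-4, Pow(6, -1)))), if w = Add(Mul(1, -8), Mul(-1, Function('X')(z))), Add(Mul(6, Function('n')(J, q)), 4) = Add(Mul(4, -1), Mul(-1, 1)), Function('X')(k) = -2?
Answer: 966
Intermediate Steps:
Function('n')(J, q) = Rational(-3, 2) (Function('n')(J, q) = Add(Rational(-2, 3), Mul(Rational(1, 6), Add(Mul(4, -1), Mul(-1, 1)))) = Add(Rational(-2, 3), Mul(Rational(1, 6), Add(-4, -1))) = Add(Rational(-2, 3), Mul(Rational(1, 6), -5)) = Add(Rational(-2, 3), Rational(-5, 6)) = Rational(-3, 2))
w = -6 (w = Add(Mul(1, -8), Mul(-1, -2)) = Add(-8, 2) = -6)
Mul(Mul(14, Add(w, -40)), Function('n')(-4, Mul(-4, Pow(6, -1)))) = Mul(Mul(14, Add(-6, -40)), Rational(-3, 2)) = Mul(Mul(14, -46), Rational(-3, 2)) = Mul(-644, Rational(-3, 2)) = 966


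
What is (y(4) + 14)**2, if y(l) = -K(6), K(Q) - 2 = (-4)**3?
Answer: 5776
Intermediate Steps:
K(Q) = -62 (K(Q) = 2 + (-4)**3 = 2 - 64 = -62)
y(l) = 62 (y(l) = -1*(-62) = 62)
(y(4) + 14)**2 = (62 + 14)**2 = 76**2 = 5776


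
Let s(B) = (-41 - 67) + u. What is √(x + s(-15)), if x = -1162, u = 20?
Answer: 25*I*√2 ≈ 35.355*I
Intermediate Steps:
s(B) = -88 (s(B) = (-41 - 67) + 20 = -108 + 20 = -88)
√(x + s(-15)) = √(-1162 - 88) = √(-1250) = 25*I*√2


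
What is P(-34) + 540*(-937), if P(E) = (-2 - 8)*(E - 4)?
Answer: -505600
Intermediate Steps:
P(E) = 40 - 10*E (P(E) = -10*(-4 + E) = 40 - 10*E)
P(-34) + 540*(-937) = (40 - 10*(-34)) + 540*(-937) = (40 + 340) - 505980 = 380 - 505980 = -505600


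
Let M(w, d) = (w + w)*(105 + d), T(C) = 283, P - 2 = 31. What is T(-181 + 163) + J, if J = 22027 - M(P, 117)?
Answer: 7658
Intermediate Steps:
P = 33 (P = 2 + 31 = 33)
M(w, d) = 2*w*(105 + d) (M(w, d) = (2*w)*(105 + d) = 2*w*(105 + d))
J = 7375 (J = 22027 - 2*33*(105 + 117) = 22027 - 2*33*222 = 22027 - 1*14652 = 22027 - 14652 = 7375)
T(-181 + 163) + J = 283 + 7375 = 7658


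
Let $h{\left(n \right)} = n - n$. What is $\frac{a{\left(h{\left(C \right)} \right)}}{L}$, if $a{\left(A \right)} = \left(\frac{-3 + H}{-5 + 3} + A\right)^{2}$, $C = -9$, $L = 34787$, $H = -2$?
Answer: $\frac{25}{139148} \approx 0.00017966$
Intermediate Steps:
$h{\left(n \right)} = 0$
$a{\left(A \right)} = \left(\frac{5}{2} + A\right)^{2}$ ($a{\left(A \right)} = \left(\frac{-3 - 2}{-5 + 3} + A\right)^{2} = \left(- \frac{5}{-2} + A\right)^{2} = \left(\left(-5\right) \left(- \frac{1}{2}\right) + A\right)^{2} = \left(\frac{5}{2} + A\right)^{2}$)
$\frac{a{\left(h{\left(C \right)} \right)}}{L} = \frac{\frac{1}{4} \left(5 + 2 \cdot 0\right)^{2}}{34787} = \frac{\left(5 + 0\right)^{2}}{4} \cdot \frac{1}{34787} = \frac{5^{2}}{4} \cdot \frac{1}{34787} = \frac{1}{4} \cdot 25 \cdot \frac{1}{34787} = \frac{25}{4} \cdot \frac{1}{34787} = \frac{25}{139148}$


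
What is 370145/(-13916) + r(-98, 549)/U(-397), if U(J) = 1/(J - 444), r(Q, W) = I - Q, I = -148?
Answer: 584797655/13916 ≈ 42023.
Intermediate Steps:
r(Q, W) = -148 - Q
U(J) = 1/(-444 + J)
370145/(-13916) + r(-98, 549)/U(-397) = 370145/(-13916) + (-148 - 1*(-98))/(1/(-444 - 397)) = 370145*(-1/13916) + (-148 + 98)/(1/(-841)) = -370145/13916 - 50/(-1/841) = -370145/13916 - 50*(-841) = -370145/13916 + 42050 = 584797655/13916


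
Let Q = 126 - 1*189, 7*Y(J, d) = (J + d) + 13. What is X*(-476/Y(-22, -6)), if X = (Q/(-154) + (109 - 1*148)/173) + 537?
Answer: 1135390662/9515 ≈ 1.1933e+5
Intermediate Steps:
Y(J, d) = 13/7 + J/7 + d/7 (Y(J, d) = ((J + d) + 13)/7 = (13 + J + d)/7 = 13/7 + J/7 + d/7)
Q = -63 (Q = 126 - 189 = -63)
X = 2044521/3806 (X = (-63/(-154) + (109 - 1*148)/173) + 537 = (-63*(-1/154) + (109 - 148)*(1/173)) + 537 = (9/22 - 39*1/173) + 537 = (9/22 - 39/173) + 537 = 699/3806 + 537 = 2044521/3806 ≈ 537.18)
X*(-476/Y(-22, -6)) = 2044521*(-476/(13/7 + (⅐)*(-22) + (⅐)*(-6)))/3806 = 2044521*(-476/(13/7 - 22/7 - 6/7))/3806 = 2044521*(-476/(-15/7))/3806 = 2044521*(-476*(-7/15))/3806 = (2044521/3806)*(3332/15) = 1135390662/9515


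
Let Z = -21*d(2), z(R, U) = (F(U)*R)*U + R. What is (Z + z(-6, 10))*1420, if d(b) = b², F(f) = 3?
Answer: -383400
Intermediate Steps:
z(R, U) = R + 3*R*U (z(R, U) = (3*R)*U + R = 3*R*U + R = R + 3*R*U)
Z = -84 (Z = -21*2² = -21*4 = -84)
(Z + z(-6, 10))*1420 = (-84 - 6*(1 + 3*10))*1420 = (-84 - 6*(1 + 30))*1420 = (-84 - 6*31)*1420 = (-84 - 186)*1420 = -270*1420 = -383400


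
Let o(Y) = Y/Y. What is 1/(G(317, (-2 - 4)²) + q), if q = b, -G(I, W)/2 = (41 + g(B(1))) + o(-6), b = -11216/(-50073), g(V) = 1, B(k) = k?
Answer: -50073/4295062 ≈ -0.011658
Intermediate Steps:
o(Y) = 1
b = 11216/50073 (b = -11216*(-1/50073) = 11216/50073 ≈ 0.22399)
G(I, W) = -86 (G(I, W) = -2*((41 + 1) + 1) = -2*(42 + 1) = -2*43 = -86)
q = 11216/50073 ≈ 0.22399
1/(G(317, (-2 - 4)²) + q) = 1/(-86 + 11216/50073) = 1/(-4295062/50073) = -50073/4295062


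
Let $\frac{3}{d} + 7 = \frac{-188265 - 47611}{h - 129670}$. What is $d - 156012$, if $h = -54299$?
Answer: $- \frac{164110666791}{1051907} \approx -1.5601 \cdot 10^{5}$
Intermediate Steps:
$d = - \frac{551907}{1051907}$ ($d = \frac{3}{-7 + \frac{-188265 - 47611}{-54299 - 129670}} = \frac{3}{-7 - \frac{235876}{-183969}} = \frac{3}{-7 - - \frac{235876}{183969}} = \frac{3}{-7 + \frac{235876}{183969}} = \frac{3}{- \frac{1051907}{183969}} = 3 \left(- \frac{183969}{1051907}\right) = - \frac{551907}{1051907} \approx -0.52467$)
$d - 156012 = - \frac{551907}{1051907} - 156012 = - \frac{164110666791}{1051907}$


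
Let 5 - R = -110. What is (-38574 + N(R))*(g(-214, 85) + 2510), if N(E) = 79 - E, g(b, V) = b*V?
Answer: 605404800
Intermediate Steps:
g(b, V) = V*b
R = 115 (R = 5 - 1*(-110) = 5 + 110 = 115)
(-38574 + N(R))*(g(-214, 85) + 2510) = (-38574 + (79 - 1*115))*(85*(-214) + 2510) = (-38574 + (79 - 115))*(-18190 + 2510) = (-38574 - 36)*(-15680) = -38610*(-15680) = 605404800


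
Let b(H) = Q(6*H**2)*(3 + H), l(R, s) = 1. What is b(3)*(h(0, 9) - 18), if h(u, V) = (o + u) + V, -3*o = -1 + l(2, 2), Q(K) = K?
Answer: -2916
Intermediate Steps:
o = 0 (o = -(-1 + 1)/3 = -1/3*0 = 0)
b(H) = 6*H**2*(3 + H) (b(H) = (6*H**2)*(3 + H) = 6*H**2*(3 + H))
h(u, V) = V + u (h(u, V) = (0 + u) + V = u + V = V + u)
b(3)*(h(0, 9) - 18) = (6*3**2*(3 + 3))*((9 + 0) - 18) = (6*9*6)*(9 - 18) = 324*(-9) = -2916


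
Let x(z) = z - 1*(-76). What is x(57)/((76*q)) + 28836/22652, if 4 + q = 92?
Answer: 2577209/1993376 ≈ 1.2929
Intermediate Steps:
x(z) = 76 + z (x(z) = z + 76 = 76 + z)
q = 88 (q = -4 + 92 = 88)
x(57)/((76*q)) + 28836/22652 = (76 + 57)/((76*88)) + 28836/22652 = 133/6688 + 28836*(1/22652) = 133*(1/6688) + 7209/5663 = 7/352 + 7209/5663 = 2577209/1993376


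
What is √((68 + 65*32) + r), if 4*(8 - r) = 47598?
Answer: I*√38974/2 ≈ 98.709*I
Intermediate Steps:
r = -23783/2 (r = 8 - ¼*47598 = 8 - 23799/2 = -23783/2 ≈ -11892.)
√((68 + 65*32) + r) = √((68 + 65*32) - 23783/2) = √((68 + 2080) - 23783/2) = √(2148 - 23783/2) = √(-19487/2) = I*√38974/2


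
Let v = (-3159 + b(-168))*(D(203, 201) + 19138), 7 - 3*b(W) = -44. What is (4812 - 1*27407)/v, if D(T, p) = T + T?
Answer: 22595/61407248 ≈ 0.00036795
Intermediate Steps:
b(W) = 17 (b(W) = 7/3 - 1/3*(-44) = 7/3 + 44/3 = 17)
D(T, p) = 2*T
v = -61407248 (v = (-3159 + 17)*(2*203 + 19138) = -3142*(406 + 19138) = -3142*19544 = -61407248)
(4812 - 1*27407)/v = (4812 - 1*27407)/(-61407248) = (4812 - 27407)*(-1/61407248) = -22595*(-1/61407248) = 22595/61407248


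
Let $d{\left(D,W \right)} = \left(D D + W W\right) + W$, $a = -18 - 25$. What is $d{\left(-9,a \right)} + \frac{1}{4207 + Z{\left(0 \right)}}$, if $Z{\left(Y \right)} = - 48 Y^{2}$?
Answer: $\frac{7938610}{4207} \approx 1887.0$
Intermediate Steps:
$a = -43$
$d{\left(D,W \right)} = W + D^{2} + W^{2}$ ($d{\left(D,W \right)} = \left(D^{2} + W^{2}\right) + W = W + D^{2} + W^{2}$)
$d{\left(-9,a \right)} + \frac{1}{4207 + Z{\left(0 \right)}} = \left(-43 + \left(-9\right)^{2} + \left(-43\right)^{2}\right) + \frac{1}{4207 - 48 \cdot 0^{2}} = \left(-43 + 81 + 1849\right) + \frac{1}{4207 - 0} = 1887 + \frac{1}{4207 + 0} = 1887 + \frac{1}{4207} = \frac{7938610}{4207}$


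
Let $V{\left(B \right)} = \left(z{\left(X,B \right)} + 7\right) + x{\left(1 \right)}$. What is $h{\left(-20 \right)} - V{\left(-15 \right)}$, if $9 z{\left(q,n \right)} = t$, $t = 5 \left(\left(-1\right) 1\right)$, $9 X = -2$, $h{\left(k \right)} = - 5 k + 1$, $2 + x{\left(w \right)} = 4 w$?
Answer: $\frac{833}{9} \approx 92.556$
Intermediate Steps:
$x{\left(w \right)} = -2 + 4 w$
$h{\left(k \right)} = 1 - 5 k$
$X = - \frac{2}{9}$ ($X = \frac{1}{9} \left(-2\right) = - \frac{2}{9} \approx -0.22222$)
$t = -5$ ($t = 5 \left(-1\right) = -5$)
$z{\left(q,n \right)} = - \frac{5}{9}$ ($z{\left(q,n \right)} = \frac{1}{9} \left(-5\right) = - \frac{5}{9}$)
$V{\left(B \right)} = \frac{76}{9}$ ($V{\left(B \right)} = \left(- \frac{5}{9} + 7\right) + \left(-2 + 4 \cdot 1\right) = \frac{58}{9} + \left(-2 + 4\right) = \frac{58}{9} + 2 = \frac{76}{9}$)
$h{\left(-20 \right)} - V{\left(-15 \right)} = \left(1 - -100\right) - \frac{76}{9} = \left(1 + 100\right) - \frac{76}{9} = 101 - \frac{76}{9} = \frac{833}{9}$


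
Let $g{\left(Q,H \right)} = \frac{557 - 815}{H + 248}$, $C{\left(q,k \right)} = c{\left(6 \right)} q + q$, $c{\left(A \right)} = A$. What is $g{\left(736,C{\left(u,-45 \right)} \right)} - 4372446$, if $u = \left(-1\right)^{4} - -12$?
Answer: $- \frac{494086484}{113} \approx -4.3724 \cdot 10^{6}$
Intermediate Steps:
$u = 13$ ($u = 1 + 12 = 13$)
$C{\left(q,k \right)} = 7 q$ ($C{\left(q,k \right)} = 6 q + q = 7 q$)
$g{\left(Q,H \right)} = - \frac{258}{248 + H}$
$g{\left(736,C{\left(u,-45 \right)} \right)} - 4372446 = - \frac{258}{248 + 7 \cdot 13} - 4372446 = - \frac{258}{248 + 91} - 4372446 = - \frac{258}{339} - 4372446 = \left(-258\right) \frac{1}{339} - 4372446 = - \frac{86}{113} - 4372446 = - \frac{494086484}{113}$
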